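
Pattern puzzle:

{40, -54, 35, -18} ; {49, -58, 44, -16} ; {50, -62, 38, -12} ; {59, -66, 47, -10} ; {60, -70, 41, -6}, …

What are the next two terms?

{69, -74, 50, -4}, {70, -78, 44, 0}

First slot — alternating steps +9, +1, +9, +1, …: 40, 49, 50, 59, 60 → 69 → 70.
Second slot — −4 each step: -54, -58, -62, -66, -70 → -74 → -78.
Third slot: alternating steps +9, −6, +9, −6, …; 35, 44, 38, 47, 41 → 50 → 44.
Fourth slot: alternating steps +2, +4, +2, +4, …, so -18, -16, -12, -10, -6 → -4 → 0.
Putting the parts together: {69, -74, 50, -4} and then {70, -78, 44, 0}.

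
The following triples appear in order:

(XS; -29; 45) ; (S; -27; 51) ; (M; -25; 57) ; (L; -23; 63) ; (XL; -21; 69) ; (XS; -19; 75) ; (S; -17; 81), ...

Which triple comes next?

For the size, repeats XS → S → M → L → XL: XS, S, M, L, XL, XS, S → M.
For the second coordinate, +2 each step: -29, -27, -25, -23, -21, -19, -17 → -15.
Third coordinate: +6 each step; 45, 51, 57, 63, 69, 75, 81 → 87.
Putting it together: (M; -15; 87).

(M; -15; 87)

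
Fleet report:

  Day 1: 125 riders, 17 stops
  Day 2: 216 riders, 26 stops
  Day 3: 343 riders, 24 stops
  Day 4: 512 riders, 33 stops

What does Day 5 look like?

729 riders, 31 stops

For the riders, perfect cubes: 5³, 6³, 7³, …: 125, 216, 343, 512 → 729.
Stops — alternating steps +9, −2, +9, −2, …: 17, 26, 24, 33 → 31.
Putting it together: 729 riders, 31 stops.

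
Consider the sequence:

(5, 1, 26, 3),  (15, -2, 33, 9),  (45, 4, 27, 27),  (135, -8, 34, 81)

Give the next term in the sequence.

First part: ×3 each step, so 5, 15, 45, 135 → 405.
Second part — ×(-2) each step: 1, -2, 4, -8 → 16.
Third part: 26, 33, 27, 34 → 28 (alternating steps +7, −6, +7, −6, …).
Fourth part goes 3, 9, 27, 81 → 243 (×3 each step).
So the next term is (405, 16, 28, 243).

(405, 16, 28, 243)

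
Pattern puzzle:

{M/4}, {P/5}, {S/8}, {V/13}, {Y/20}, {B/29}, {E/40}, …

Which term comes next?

Letter: M, P, S, V, Y, B, E → H (letters move forward 3 places in the alphabet, wrapping Z→A).
Second entry — differences are 1, 3, 5, … (increasing by 2 each time): 4, 5, 8, 13, 20, 29, 40 → 53.
Putting it together: {H/53}.

{H/53}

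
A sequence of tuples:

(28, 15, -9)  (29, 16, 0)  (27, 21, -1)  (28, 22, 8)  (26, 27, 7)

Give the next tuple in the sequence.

(27, 28, 16)

First value goes 28, 29, 27, 28, 26 → 27 (alternating steps +1, −2, +1, −2, …).
For the second value, alternating steps +1, +5, +1, +5, …: 15, 16, 21, 22, 27 → 28.
Third value — alternating steps +9, −1, +9, −1, …: -9, 0, -1, 8, 7 → 16.
Combining the parts gives (27, 28, 16).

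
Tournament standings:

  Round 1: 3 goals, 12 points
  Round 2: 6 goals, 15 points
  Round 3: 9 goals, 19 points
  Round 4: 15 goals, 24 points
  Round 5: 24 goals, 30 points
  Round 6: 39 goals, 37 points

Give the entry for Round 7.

Goals: each term is the sum of the two before it, so 3, 6, 9, 15, 24, 39 → 63.
Points — differences are 3, 4, 5, … (increasing by 1 each time): 12, 15, 19, 24, 30, 37 → 45.
So the next record is 63 goals, 45 points.

63 goals, 45 points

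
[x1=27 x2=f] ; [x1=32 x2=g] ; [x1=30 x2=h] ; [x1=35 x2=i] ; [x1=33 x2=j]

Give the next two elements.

[x1=38 x2=k], [x1=36 x2=l]

X1: 27, 32, 30, 35, 33 → 38 → 36 (alternating steps +5, −2, +5, −2, …).
X2: f, g, h, i, j → k → l (letters move forward 1 place in the alphabet).
Putting the parts together: [x1=38 x2=k] and then [x1=36 x2=l].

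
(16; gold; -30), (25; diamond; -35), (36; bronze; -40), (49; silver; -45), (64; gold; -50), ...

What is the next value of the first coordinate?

First coordinate: perfect squares: 4², 5², 6², …; 16, 25, 36, 49, 64 → 81.

81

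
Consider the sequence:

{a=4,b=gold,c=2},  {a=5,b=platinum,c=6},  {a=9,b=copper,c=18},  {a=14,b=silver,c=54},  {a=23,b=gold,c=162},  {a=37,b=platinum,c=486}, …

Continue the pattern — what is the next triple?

A — each term is the sum of the two before it: 4, 5, 9, 14, 23, 37 → 60.
B: gold, platinum, copper, silver, gold, platinum → copper (repeats gold → platinum → copper → silver).
C goes 2, 6, 18, 54, 162, 486 → 1458 (×3 each step).
Putting it together: {a=60,b=copper,c=1458}.

{a=60,b=copper,c=1458}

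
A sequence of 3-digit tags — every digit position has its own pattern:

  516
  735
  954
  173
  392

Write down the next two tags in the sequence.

511 then 730

First digit: +2 each step, mod 10, so 5, 7, 9, 1, 3 → 5 → 7.
For the second digit, +2 each step, mod 10: 1, 3, 5, 7, 9 → 1 → 3.
Third digit: 6, 5, 4, 3, 2 → 1 → 0 (−1 each step, mod 10).
Putting the parts together: 511 and then 730.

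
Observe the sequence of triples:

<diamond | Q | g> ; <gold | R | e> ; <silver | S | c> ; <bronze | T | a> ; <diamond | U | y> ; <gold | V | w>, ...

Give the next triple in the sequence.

For the rank, repeats diamond → gold → silver → bronze: diamond, gold, silver, bronze, diamond, gold → silver.
First letter goes Q, R, S, T, U, V → W (letters move forward 1 place in the alphabet).
Second letter: letters move back 2 places in the alphabet, wrapping A→Z, so g, e, c, a, y, w → u.
Combining the parts gives <silver | W | u>.

<silver | W | u>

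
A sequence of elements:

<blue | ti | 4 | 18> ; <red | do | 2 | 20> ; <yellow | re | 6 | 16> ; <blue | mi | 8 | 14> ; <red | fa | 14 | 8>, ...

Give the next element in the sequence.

<yellow | sol | 22 | 0>

For the colour, repeats blue → red → yellow: blue, red, yellow, blue, red → yellow.
Note — runs through the solfège scale do→ti: ti, do, re, mi, fa → sol.
Third part: each term is the sum of the two before it, so 4, 2, 6, 8, 14 → 22.
Fourth part: together with the third part always sums to 22; 18, 20, 16, 14, 8 → 0.
So the next element is <yellow | sol | 22 | 0>.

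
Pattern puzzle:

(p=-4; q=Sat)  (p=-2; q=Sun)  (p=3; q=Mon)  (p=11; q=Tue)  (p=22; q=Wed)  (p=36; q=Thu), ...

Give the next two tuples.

P: -4, -2, 3, 11, 22, 36 → 53 → 73 (differences are 2, 5, 8, … (increasing by 3 each time)).
Q: runs through the weekdays Mon→Sun, so Sat, Sun, Mon, Tue, Wed, Thu → Fri → Sat.
Putting the parts together: (p=53; q=Fri) and then (p=73; q=Sat).

(p=53; q=Fri), (p=73; q=Sat)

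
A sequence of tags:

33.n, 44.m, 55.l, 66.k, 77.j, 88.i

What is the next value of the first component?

99

First component — +11 each step: 33, 44, 55, 66, 77, 88 → 99.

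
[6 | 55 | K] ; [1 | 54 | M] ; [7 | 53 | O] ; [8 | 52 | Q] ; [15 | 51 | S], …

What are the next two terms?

[23 | 50 | U], [38 | 49 | W]

For the first slot, each term is the sum of the two before it: 6, 1, 7, 8, 15 → 23 → 38.
Second slot goes 55, 54, 53, 52, 51 → 50 → 49 (−1 each step).
Letter: letters move forward 2 places in the alphabet, so K, M, O, Q, S → U → W.
So the next two terms are [23 | 50 | U] and [38 | 49 | W].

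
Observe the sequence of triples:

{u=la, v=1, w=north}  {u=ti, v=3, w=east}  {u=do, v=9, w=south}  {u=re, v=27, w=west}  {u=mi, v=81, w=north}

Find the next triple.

U: runs through the solfège scale do→ti; la, ti, do, re, mi → fa.
V goes 1, 3, 9, 27, 81 → 243 (×3 each step).
W: repeats north → east → south → west; north, east, south, west, north → east.
Combining the parts gives {u=fa, v=243, w=east}.

{u=fa, v=243, w=east}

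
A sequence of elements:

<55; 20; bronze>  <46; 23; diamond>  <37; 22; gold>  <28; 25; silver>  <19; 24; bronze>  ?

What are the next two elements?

First entry goes 55, 46, 37, 28, 19 → 10 → 1 (−9 each step).
For the second entry, alternating steps +3, −1, +3, −1, …: 20, 23, 22, 25, 24 → 27 → 26.
Rank — repeats bronze → diamond → gold → silver: bronze, diamond, gold, silver, bronze → diamond → gold.
Putting the parts together: <10; 27; diamond> and then <1; 26; gold>.

<10; 27; diamond>, <1; 26; gold>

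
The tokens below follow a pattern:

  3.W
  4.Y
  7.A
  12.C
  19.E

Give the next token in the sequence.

First component goes 3, 4, 7, 12, 19 → 28 (differences are 1, 3, 5, … (increasing by 2 each time)).
Letter: W, Y, A, C, E → G (letters move forward 2 places in the alphabet, wrapping Z→A).
So the next token is 28.G.

28.G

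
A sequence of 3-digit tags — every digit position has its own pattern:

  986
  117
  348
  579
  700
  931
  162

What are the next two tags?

393 then 524

First digit: +2 each step, mod 10; 9, 1, 3, 5, 7, 9, 1 → 3 → 5.
For the second digit, +3 each step, mod 10: 8, 1, 4, 7, 0, 3, 6 → 9 → 2.
Third digit: 6, 7, 8, 9, 0, 1, 2 → 3 → 4 (+1 each step, mod 10).
Putting the parts together: 393 and then 524.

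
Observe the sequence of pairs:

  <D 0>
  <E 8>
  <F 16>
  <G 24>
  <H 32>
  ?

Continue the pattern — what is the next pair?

<I 40>

Letter goes D, E, F, G, H → I (letters move forward 1 place in the alphabet).
Second value: +8 each step, so 0, 8, 16, 24, 32 → 40.
So the next pair is <I 40>.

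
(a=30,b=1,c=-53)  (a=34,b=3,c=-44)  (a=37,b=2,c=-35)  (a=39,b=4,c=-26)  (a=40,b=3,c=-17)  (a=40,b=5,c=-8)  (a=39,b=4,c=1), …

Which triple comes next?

(a=37,b=6,c=10)

For the a, differences are 4, 3, 2, … (decreasing by 1 each time): 30, 34, 37, 39, 40, 40, 39 → 37.
B: alternating steps +2, −1, +2, −1, …, so 1, 3, 2, 4, 3, 5, 4 → 6.
C: +9 each step; -53, -44, -35, -26, -17, -8, 1 → 10.
Combining the parts gives (a=37,b=6,c=10).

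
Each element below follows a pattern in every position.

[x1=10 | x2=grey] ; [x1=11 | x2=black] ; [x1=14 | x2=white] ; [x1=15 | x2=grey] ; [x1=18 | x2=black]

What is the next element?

[x1=19 | x2=white]

X1: alternating steps +1, +3, +1, +3, …, so 10, 11, 14, 15, 18 → 19.
X2: repeats grey → black → white; grey, black, white, grey, black → white.
Putting it together: [x1=19 | x2=white].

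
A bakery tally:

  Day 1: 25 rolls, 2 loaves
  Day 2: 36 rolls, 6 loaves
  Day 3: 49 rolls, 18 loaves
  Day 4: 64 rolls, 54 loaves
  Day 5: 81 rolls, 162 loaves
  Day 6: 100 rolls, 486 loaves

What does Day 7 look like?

Rolls: perfect squares: 5², 6², 7², …; 25, 36, 49, 64, 81, 100 → 121.
Loaves — ×3 each step: 2, 6, 18, 54, 162, 486 → 1458.
Combining the parts gives 121 rolls, 1458 loaves.

121 rolls, 1458 loaves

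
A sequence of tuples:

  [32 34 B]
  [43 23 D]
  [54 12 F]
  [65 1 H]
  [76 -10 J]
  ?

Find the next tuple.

First coordinate: +11 each step, so 32, 43, 54, 65, 76 → 87.
Second coordinate goes 34, 23, 12, 1, -10 → -21 (together with the first coordinate always sums to 66).
Letter: letters move forward 2 places in the alphabet; B, D, F, H, J → L.
Combining the parts gives [87 -21 L].

[87 -21 L]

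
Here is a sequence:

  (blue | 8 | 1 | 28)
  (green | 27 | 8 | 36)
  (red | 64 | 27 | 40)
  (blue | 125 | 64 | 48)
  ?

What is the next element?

Colour: blue, green, red, blue → green (repeats blue → green → red).
Second value: perfect cubes: 2³, 3³, 4³, …; 8, 27, 64, 125 → 216.
Third value: 1, 8, 27, 64 → 125 (perfect cubes: 1³, 2³, 3³, …).
Fourth value: alternating steps +8, +4, +8, +4, …, so 28, 36, 40, 48 → 52.
So the next element is (green | 216 | 125 | 52).

(green | 216 | 125 | 52)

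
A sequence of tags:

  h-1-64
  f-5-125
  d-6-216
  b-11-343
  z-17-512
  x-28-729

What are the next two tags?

v-45-1000, t-73-1331

For the letter, letters move back 2 places in the alphabet, wrapping A→Z: h, f, d, b, z, x → v → t.
Second component: each term is the sum of the two before it, so 1, 5, 6, 11, 17, 28 → 45 → 73.
Third component: perfect cubes: 4³, 5³, 6³, …, so 64, 125, 216, 343, 512, 729 → 1000 → 1331.
So the next two tags are v-45-1000 and t-73-1331.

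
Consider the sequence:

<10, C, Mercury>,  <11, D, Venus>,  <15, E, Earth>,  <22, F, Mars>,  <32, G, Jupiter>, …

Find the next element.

<45, H, Saturn>

First entry: differences are 1, 4, 7, … (increasing by 3 each time); 10, 11, 15, 22, 32 → 45.
Letter: letters move forward 1 place in the alphabet; C, D, E, F, G → H.
Planet goes Mercury, Venus, Earth, Mars, Jupiter → Saturn (runs through the planets Mercury→Neptune).
Putting it together: <45, H, Saturn>.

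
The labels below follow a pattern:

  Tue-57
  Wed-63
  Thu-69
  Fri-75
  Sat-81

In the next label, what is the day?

Day: runs through the weekdays Mon→Sun; Tue, Wed, Thu, Fri, Sat → Sun.
Second component goes 57, 63, 69, 75, 81 → 87 (+6 each step).

Sun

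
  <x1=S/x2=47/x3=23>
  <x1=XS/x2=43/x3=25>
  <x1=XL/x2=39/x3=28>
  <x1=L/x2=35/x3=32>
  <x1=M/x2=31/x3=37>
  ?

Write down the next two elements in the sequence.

<x1=S/x2=27/x3=43>, <x1=XS/x2=23/x3=50>

For the x1, runs backward through clothing sizes XS→XL: S, XS, XL, L, M → S → XS.
For the x2, −4 each step: 47, 43, 39, 35, 31 → 27 → 23.
For the x3, differences are 2, 3, 4, … (increasing by 1 each time): 23, 25, 28, 32, 37 → 43 → 50.
So the next two elements are <x1=S/x2=27/x3=43> and <x1=XS/x2=23/x3=50>.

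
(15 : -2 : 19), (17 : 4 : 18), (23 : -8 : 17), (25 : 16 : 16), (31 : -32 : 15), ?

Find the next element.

(33 : 64 : 14)

First coordinate goes 15, 17, 23, 25, 31 → 33 (alternating steps +2, +6, +2, +6, …).
Second coordinate: ×(-2) each step, so -2, 4, -8, 16, -32 → 64.
For the third coordinate, −1 each step: 19, 18, 17, 16, 15 → 14.
Putting it together: (33 : 64 : 14).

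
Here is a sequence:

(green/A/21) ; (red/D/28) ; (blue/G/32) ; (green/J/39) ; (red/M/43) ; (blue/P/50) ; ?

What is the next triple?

(green/S/54)

Colour: green, red, blue, green, red, blue → green (repeats green → red → blue).
Letter: letters move forward 3 places in the alphabet, so A, D, G, J, M, P → S.
Third part: 21, 28, 32, 39, 43, 50 → 54 (alternating steps +7, +4, +7, +4, …).
Combining the parts gives (green/S/54).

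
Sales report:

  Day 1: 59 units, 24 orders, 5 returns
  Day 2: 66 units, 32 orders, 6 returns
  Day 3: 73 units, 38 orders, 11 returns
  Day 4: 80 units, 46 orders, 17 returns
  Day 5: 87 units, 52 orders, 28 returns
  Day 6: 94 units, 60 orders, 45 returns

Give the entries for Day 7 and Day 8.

Units goes 59, 66, 73, 80, 87, 94 → 101 → 108 (+7 each step).
Orders — alternating steps +8, +6, +8, +6, …: 24, 32, 38, 46, 52, 60 → 66 → 74.
Returns: each term is the sum of the two before it, so 5, 6, 11, 17, 28, 45 → 73 → 118.
So the next two rows are 101 units, 66 orders, 73 returns and 108 units, 74 orders, 118 returns.

101 units, 66 orders, 73 returns; 108 units, 74 orders, 118 returns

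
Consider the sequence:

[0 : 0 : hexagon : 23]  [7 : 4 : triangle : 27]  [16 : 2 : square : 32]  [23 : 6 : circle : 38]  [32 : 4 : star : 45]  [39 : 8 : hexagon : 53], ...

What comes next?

First entry: alternating steps +7, +9, +7, +9, …, so 0, 7, 16, 23, 32, 39 → 48.
Second entry goes 0, 4, 2, 6, 4, 8 → 6 (alternating steps +4, −2, +4, −2, …).
Shape: repeats hexagon → triangle → square → circle → star; hexagon, triangle, square, circle, star, hexagon → triangle.
Fourth entry goes 23, 27, 32, 38, 45, 53 → 62 (differences are 4, 5, 6, … (increasing by 1 each time)).
So the next term is [48 : 6 : triangle : 62].

[48 : 6 : triangle : 62]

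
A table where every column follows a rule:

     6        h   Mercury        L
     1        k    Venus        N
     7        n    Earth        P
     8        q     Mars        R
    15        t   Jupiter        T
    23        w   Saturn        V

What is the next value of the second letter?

Second letter: letters move forward 2 places in the alphabet; L, N, P, R, T, V → X.

X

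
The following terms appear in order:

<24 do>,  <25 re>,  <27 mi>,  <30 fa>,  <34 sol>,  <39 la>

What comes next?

<45 ti>

First part: differences are 1, 2, 3, … (increasing by 1 each time), so 24, 25, 27, 30, 34, 39 → 45.
Note — runs through the solfège scale do→ti: do, re, mi, fa, sol, la → ti.
Combining the parts gives <45 ti>.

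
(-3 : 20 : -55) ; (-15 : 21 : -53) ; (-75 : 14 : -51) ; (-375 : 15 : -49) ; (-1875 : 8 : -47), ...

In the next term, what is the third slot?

For the first slot, ×5 each step: -3, -15, -75, -375, -1875 → -9375.
For the second slot, alternating steps +1, −7, +1, −7, …: 20, 21, 14, 15, 8 → 9.
Third slot — +2 each step: -55, -53, -51, -49, -47 → -45.

-45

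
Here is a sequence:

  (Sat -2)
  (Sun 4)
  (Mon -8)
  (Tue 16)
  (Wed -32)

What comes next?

Day: Sat, Sun, Mon, Tue, Wed → Thu (runs through the weekdays Mon→Sun).
Second coordinate: -2, 4, -8, 16, -32 → 64 (×(-2) each step).
So the next element is (Thu 64).

(Thu 64)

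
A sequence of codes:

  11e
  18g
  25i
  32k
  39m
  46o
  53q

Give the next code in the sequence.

60s

First component: 11, 18, 25, 32, 39, 46, 53 → 60 (+7 each step).
Letter goes e, g, i, k, m, o, q → s (letters move forward 2 places in the alphabet).
Combining the parts gives 60s.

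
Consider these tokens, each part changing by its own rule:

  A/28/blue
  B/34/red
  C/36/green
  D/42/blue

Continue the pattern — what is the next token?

E/44/red

Letter goes A, B, C, D → E (letters move forward 1 place in the alphabet).
For the second component, alternating steps +6, +2, +6, +2, …: 28, 34, 36, 42 → 44.
Colour: repeats blue → red → green, so blue, red, green, blue → red.
So the next token is E/44/red.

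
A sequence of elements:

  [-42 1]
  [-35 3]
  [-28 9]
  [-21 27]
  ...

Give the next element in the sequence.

[-14 81]

First slot — +7 each step: -42, -35, -28, -21 → -14.
Second slot: ×3 each step; 1, 3, 9, 27 → 81.
Putting it together: [-14 81].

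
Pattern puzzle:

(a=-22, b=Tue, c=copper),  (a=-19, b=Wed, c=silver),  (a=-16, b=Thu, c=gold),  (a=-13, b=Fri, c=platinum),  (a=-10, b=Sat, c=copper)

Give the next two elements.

For the a, +3 each step: -22, -19, -16, -13, -10 → -7 → -4.
B: runs through the weekdays Mon→Sun; Tue, Wed, Thu, Fri, Sat → Sun → Mon.
For the c, repeats copper → silver → gold → platinum: copper, silver, gold, platinum, copper → silver → gold.
Putting the parts together: (a=-7, b=Sun, c=silver) and then (a=-4, b=Mon, c=gold).

(a=-7, b=Sun, c=silver), (a=-4, b=Mon, c=gold)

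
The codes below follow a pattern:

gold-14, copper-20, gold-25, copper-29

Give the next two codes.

gold-32 then copper-34

For the metal, alternates gold ↔ copper: gold, copper, gold, copper → gold → copper.
Second component: 14, 20, 25, 29 → 32 → 34 (differences are 6, 5, 4, … (decreasing by 1 each time)).
Putting the parts together: gold-32 and then copper-34.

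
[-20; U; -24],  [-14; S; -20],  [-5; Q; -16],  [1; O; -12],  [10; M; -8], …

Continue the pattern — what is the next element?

[16; K; -4]

First value: alternating steps +6, +9, +6, +9, …; -20, -14, -5, 1, 10 → 16.
Letter — letters move back 2 places in the alphabet: U, S, Q, O, M → K.
Third value: +4 each step, so -24, -20, -16, -12, -8 → -4.
Putting it together: [16; K; -4].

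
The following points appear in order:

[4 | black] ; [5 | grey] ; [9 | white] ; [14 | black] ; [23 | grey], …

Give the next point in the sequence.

[37 | white]

First entry goes 4, 5, 9, 14, 23 → 37 (each term is the sum of the two before it).
Shade — repeats black → grey → white: black, grey, white, black, grey → white.
Combining the parts gives [37 | white].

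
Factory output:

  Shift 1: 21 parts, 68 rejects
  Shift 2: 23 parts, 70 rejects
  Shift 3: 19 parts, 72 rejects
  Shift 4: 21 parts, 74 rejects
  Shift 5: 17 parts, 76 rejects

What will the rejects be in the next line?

Parts goes 21, 23, 19, 21, 17 → 19 (alternating steps +2, −4, +2, −4, …).
Rejects: +2 each step, so 68, 70, 72, 74, 76 → 78.

78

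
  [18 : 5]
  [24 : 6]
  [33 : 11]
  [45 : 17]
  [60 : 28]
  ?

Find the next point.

[78 : 45]

First slot — differences are 6, 9, 12, … (increasing by 3 each time): 18, 24, 33, 45, 60 → 78.
Second slot — each term is the sum of the two before it: 5, 6, 11, 17, 28 → 45.
Putting it together: [78 : 45].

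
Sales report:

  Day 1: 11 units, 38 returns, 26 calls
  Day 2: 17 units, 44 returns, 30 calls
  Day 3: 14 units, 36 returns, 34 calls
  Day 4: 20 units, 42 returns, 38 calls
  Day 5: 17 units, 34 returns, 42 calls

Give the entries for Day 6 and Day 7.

Units: alternating steps +6, −3, +6, −3, …, so 11, 17, 14, 20, 17 → 23 → 20.
Returns: alternating steps +6, −8, +6, −8, …, so 38, 44, 36, 42, 34 → 40 → 32.
Calls — +4 each step: 26, 30, 34, 38, 42 → 46 → 50.
So the next two records are 23 units, 40 returns, 46 calls and 20 units, 32 returns, 50 calls.

23 units, 40 returns, 46 calls; 20 units, 32 returns, 50 calls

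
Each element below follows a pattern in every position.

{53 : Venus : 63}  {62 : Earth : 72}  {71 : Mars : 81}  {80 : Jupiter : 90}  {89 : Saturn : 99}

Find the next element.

{98 : Uranus : 108}

First part: +9 each step, so 53, 62, 71, 80, 89 → 98.
For the planet, runs through the planets Mercury→Neptune: Venus, Earth, Mars, Jupiter, Saturn → Uranus.
Third part: always 10 more than the first part; 63, 72, 81, 90, 99 → 108.
Putting it together: {98 : Uranus : 108}.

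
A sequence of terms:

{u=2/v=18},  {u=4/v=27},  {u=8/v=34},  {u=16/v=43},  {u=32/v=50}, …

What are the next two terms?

{u=64/v=59}, {u=128/v=66}

U: 2, 4, 8, 16, 32 → 64 → 128 (×2 each step).
For the v, alternating steps +9, +7, +9, +7, …: 18, 27, 34, 43, 50 → 59 → 66.
Putting the parts together: {u=64/v=59} and then {u=128/v=66}.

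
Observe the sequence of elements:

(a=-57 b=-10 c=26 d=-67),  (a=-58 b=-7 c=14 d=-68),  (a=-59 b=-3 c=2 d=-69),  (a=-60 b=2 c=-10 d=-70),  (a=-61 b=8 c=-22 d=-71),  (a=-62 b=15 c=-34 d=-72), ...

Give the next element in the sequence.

(a=-63 b=23 c=-46 d=-73)

For the a, −1 each step: -57, -58, -59, -60, -61, -62 → -63.
B: differences are 3, 4, 5, … (increasing by 1 each time), so -10, -7, -3, 2, 8, 15 → 23.
C: −12 each step; 26, 14, 2, -10, -22, -34 → -46.
D: always 10 less than the a, so -67, -68, -69, -70, -71, -72 → -73.
Putting it together: (a=-63 b=23 c=-46 d=-73).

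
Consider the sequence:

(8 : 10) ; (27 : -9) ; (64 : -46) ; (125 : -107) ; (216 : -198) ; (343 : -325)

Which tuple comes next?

First value: perfect cubes: 2³, 3³, 4³, …; 8, 27, 64, 125, 216, 343 → 512.
For the second value, together with the first value always sums to 18: 10, -9, -46, -107, -198, -325 → -494.
So the next tuple is (512 : -494).

(512 : -494)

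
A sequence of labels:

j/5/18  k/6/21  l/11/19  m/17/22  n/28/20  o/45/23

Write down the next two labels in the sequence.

p/73/21 then q/118/24

Letter goes j, k, l, m, n, o → p → q (letters move forward 1 place in the alphabet).
Second component: each term is the sum of the two before it; 5, 6, 11, 17, 28, 45 → 73 → 118.
Third component: alternating steps +3, −2, +3, −2, …; 18, 21, 19, 22, 20, 23 → 21 → 24.
Putting the parts together: p/73/21 and then q/118/24.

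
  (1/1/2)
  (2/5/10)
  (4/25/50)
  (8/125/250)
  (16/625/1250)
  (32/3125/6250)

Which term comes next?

(64/15625/31250)

First slot goes 1, 2, 4, 8, 16, 32 → 64 (×2 each step).
For the second slot, ×5 each step: 1, 5, 25, 125, 625, 3125 → 15625.
Third slot: always 2 × the second slot; 2, 10, 50, 250, 1250, 6250 → 31250.
Combining the parts gives (64/15625/31250).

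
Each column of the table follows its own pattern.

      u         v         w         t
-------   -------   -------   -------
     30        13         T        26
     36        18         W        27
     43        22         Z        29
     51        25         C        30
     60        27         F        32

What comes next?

Column u — differences are 6, 7, 8, … (increasing by 1 each time): 30, 36, 43, 51, 60 → 70.
Column v: differences are 5, 4, 3, … (decreasing by 1 each time), so 13, 18, 22, 25, 27 → 28.
Column w: T, W, Z, C, F → I (letters move forward 3 places in the alphabet, wrapping Z→A).
For the column t, alternating steps +1, +2, +1, +2, …: 26, 27, 29, 30, 32 → 33.
Putting it together: 70  28  I  33.

70  28  I  33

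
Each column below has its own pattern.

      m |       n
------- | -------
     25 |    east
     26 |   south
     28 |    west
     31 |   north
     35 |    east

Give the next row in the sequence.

40  south

Column m: 25, 26, 28, 31, 35 → 40 (differences are 1, 2, 3, … (increasing by 1 each time)).
Column n goes east, south, west, north, east → south (repeats east → south → west → north).
Combining the parts gives 40  south.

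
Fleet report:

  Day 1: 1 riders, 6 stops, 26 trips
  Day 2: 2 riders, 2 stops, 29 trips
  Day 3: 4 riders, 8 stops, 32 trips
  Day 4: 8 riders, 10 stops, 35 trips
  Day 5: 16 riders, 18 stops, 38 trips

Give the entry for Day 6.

Riders: 1, 2, 4, 8, 16 → 32 (×2 each step).
For the stops, each term is the sum of the two before it: 6, 2, 8, 10, 18 → 28.
Trips goes 26, 29, 32, 35, 38 → 41 (+3 each step).
So the next record is 32 riders, 28 stops, 41 trips.

32 riders, 28 stops, 41 trips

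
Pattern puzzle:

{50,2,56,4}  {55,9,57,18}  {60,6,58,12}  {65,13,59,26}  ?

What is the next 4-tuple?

{70,10,60,20}

First value goes 50, 55, 60, 65 → 70 (+5 each step).
Second value: alternating steps +7, −3, +7, −3, …, so 2, 9, 6, 13 → 10.
Third value: +1 each step; 56, 57, 58, 59 → 60.
Fourth value goes 4, 18, 12, 26 → 20 (always 2 × the second value).
So the next 4-tuple is {70,10,60,20}.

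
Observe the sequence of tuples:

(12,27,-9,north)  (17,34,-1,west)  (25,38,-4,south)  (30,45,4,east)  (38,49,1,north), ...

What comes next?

(43,56,9,west)

First value: alternating steps +5, +8, +5, +8, …, so 12, 17, 25, 30, 38 → 43.
Second value: 27, 34, 38, 45, 49 → 56 (alternating steps +7, +4, +7, +4, …).
Third value goes -9, -1, -4, 4, 1 → 9 (alternating steps +8, −3, +8, −3, …).
Direction: repeats north → west → south → east, so north, west, south, east, north → west.
Putting it together: (43,56,9,west).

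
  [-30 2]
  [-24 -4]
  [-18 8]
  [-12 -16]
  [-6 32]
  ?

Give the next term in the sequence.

First entry — +6 each step: -30, -24, -18, -12, -6 → 0.
Second entry goes 2, -4, 8, -16, 32 → -64 (×(-2) each step).
Combining the parts gives [0 -64].

[0 -64]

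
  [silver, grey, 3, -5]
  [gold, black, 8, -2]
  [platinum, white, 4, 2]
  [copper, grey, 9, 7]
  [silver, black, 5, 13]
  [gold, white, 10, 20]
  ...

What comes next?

[platinum, grey, 6, 28]

Metal: repeats silver → gold → platinum → copper; silver, gold, platinum, copper, silver, gold → platinum.
Shade: repeats grey → black → white; grey, black, white, grey, black, white → grey.
Third coordinate: alternating steps +5, −4, +5, −4, …; 3, 8, 4, 9, 5, 10 → 6.
Fourth coordinate — differences are 3, 4, 5, … (increasing by 1 each time): -5, -2, 2, 7, 13, 20 → 28.
Putting it together: [platinum, grey, 6, 28].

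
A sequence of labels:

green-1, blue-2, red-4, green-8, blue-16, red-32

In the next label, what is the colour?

green

For the colour, repeats green → blue → red: green, blue, red, green, blue, red → green.
Second component: ×2 each step; 1, 2, 4, 8, 16, 32 → 64.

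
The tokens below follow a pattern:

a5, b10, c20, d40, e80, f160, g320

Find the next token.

Letter: letters move forward 1 place in the alphabet, so a, b, c, d, e, f, g → h.
Second component: ×2 each step; 5, 10, 20, 40, 80, 160, 320 → 640.
Putting it together: h640.

h640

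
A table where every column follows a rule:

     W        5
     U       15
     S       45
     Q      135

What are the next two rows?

For the letter, letters move back 2 places in the alphabet: W, U, S, Q → O → M.
Second component: ×3 each step; 5, 15, 45, 135 → 405 → 1215.
Putting the parts together: O  405 and then M  1215.

O  405; M  1215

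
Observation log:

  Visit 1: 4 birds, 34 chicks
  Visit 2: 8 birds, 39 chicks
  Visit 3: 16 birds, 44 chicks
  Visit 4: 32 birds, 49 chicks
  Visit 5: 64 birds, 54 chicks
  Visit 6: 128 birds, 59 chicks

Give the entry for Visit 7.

For the birds, ×2 each step: 4, 8, 16, 32, 64, 128 → 256.
Chicks: 34, 39, 44, 49, 54, 59 → 64 (+5 each step).
Combining the parts gives 256 birds, 64 chicks.

256 birds, 64 chicks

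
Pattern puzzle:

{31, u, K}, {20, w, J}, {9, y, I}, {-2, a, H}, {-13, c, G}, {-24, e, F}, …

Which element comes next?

{-35, g, E}

For the first slot, −11 each step: 31, 20, 9, -2, -13, -24 → -35.
First letter: u, w, y, a, c, e → g (letters move forward 2 places in the alphabet, wrapping Z→A).
Second letter goes K, J, I, H, G, F → E (letters move back 1 place in the alphabet).
Putting it together: {-35, g, E}.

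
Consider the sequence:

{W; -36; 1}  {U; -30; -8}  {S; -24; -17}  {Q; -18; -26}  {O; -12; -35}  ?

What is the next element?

{M; -6; -44}

For the letter, letters move back 2 places in the alphabet: W, U, S, Q, O → M.
Second value goes -36, -30, -24, -18, -12 → -6 (+6 each step).
Third value: −9 each step, so 1, -8, -17, -26, -35 → -44.
So the next element is {M; -6; -44}.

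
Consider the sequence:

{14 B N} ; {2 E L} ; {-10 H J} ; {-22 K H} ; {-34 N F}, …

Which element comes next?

First component: −12 each step, so 14, 2, -10, -22, -34 → -46.
First letter — letters move forward 3 places in the alphabet: B, E, H, K, N → Q.
Second letter: letters move back 2 places in the alphabet, so N, L, J, H, F → D.
Combining the parts gives {-46 Q D}.

{-46 Q D}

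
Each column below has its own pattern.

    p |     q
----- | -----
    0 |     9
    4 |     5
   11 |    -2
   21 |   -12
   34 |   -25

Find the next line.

Column p: 0, 4, 11, 21, 34 → 50 (differences are 4, 7, 10, … (increasing by 3 each time)).
Column q: 9, 5, -2, -12, -25 → -41 (together with the column p always sums to 9).
Putting it together: 50  -41.

50  -41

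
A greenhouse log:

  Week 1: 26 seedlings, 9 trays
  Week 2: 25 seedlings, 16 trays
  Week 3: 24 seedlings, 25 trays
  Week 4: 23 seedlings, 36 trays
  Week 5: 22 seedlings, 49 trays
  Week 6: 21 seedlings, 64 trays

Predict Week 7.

Seedlings: −1 each step; 26, 25, 24, 23, 22, 21 → 20.
Trays goes 9, 16, 25, 36, 49, 64 → 81 (perfect squares: 3², 4², 5², …).
Combining the parts gives 20 seedlings, 81 trays.

20 seedlings, 81 trays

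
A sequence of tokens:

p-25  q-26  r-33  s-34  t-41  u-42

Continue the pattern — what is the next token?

v-49

Letter — letters move forward 1 place in the alphabet: p, q, r, s, t, u → v.
Second component: 25, 26, 33, 34, 41, 42 → 49 (alternating steps +1, +7, +1, +7, …).
Combining the parts gives v-49.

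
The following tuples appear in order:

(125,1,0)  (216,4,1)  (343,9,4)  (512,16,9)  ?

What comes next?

(729,25,16)

First coordinate goes 125, 216, 343, 512 → 729 (perfect cubes: 5³, 6³, 7³, …).
Second coordinate — perfect squares: 1², 2², 3², …: 1, 4, 9, 16 → 25.
For the third coordinate, always the previous value of the second coordinate: 0, 1, 4, 9 → 16.
Combining the parts gives (729,25,16).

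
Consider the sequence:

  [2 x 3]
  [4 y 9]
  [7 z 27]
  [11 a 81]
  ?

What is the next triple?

For the first component, differences are 2, 3, 4, … (increasing by 1 each time): 2, 4, 7, 11 → 16.
Letter goes x, y, z, a → b (letters move forward 1 place in the alphabet, wrapping Z→A).
Third component — ×3 each step: 3, 9, 27, 81 → 243.
Combining the parts gives [16 b 243].

[16 b 243]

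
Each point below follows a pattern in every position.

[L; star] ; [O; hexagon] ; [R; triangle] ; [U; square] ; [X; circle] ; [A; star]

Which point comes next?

For the letter, letters move forward 3 places in the alphabet, wrapping Z→A: L, O, R, U, X, A → D.
Shape goes star, hexagon, triangle, square, circle, star → hexagon (repeats star → hexagon → triangle → square → circle).
Putting it together: [D; hexagon].

[D; hexagon]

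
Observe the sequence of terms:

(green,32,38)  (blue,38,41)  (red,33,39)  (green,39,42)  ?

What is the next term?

(blue,34,40)

For the colour, repeats green → blue → red: green, blue, red, green → blue.
Second slot: 32, 38, 33, 39 → 34 (alternating steps +6, −5, +6, −5, …).
For the third slot, alternating steps +3, −2, +3, −2, …: 38, 41, 39, 42 → 40.
Combining the parts gives (blue,34,40).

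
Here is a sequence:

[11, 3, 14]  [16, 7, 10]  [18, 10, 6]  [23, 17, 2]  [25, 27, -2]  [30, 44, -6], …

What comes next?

First value: 11, 16, 18, 23, 25, 30 → 32 (alternating steps +5, +2, +5, +2, …).
Second value — each term is the sum of the two before it: 3, 7, 10, 17, 27, 44 → 71.
Third value — −4 each step: 14, 10, 6, 2, -2, -6 → -10.
So the next element is [32, 71, -10].

[32, 71, -10]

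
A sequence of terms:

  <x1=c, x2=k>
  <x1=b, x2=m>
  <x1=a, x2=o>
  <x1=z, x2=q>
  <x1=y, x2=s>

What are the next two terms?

X1: c, b, a, z, y → x → w (letters move back 1 place in the alphabet, wrapping A→Z).
X2: k, m, o, q, s → u → w (letters move forward 2 places in the alphabet).
Putting the parts together: <x1=x, x2=u> and then <x1=w, x2=w>.

<x1=x, x2=u>, <x1=w, x2=w>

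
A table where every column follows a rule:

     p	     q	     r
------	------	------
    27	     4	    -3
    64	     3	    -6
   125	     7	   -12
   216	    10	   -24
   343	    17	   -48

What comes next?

Column p — perfect cubes: 3³, 4³, 5³, …: 27, 64, 125, 216, 343 → 512.
Column q: 4, 3, 7, 10, 17 → 27 (each term is the sum of the two before it).
Column r: ×2 each step, so -3, -6, -12, -24, -48 → -96.
Putting it together: 512  27  -96.

512  27  -96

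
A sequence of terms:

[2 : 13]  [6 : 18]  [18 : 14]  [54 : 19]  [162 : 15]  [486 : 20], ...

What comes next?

[1458 : 16]

First part — ×3 each step: 2, 6, 18, 54, 162, 486 → 1458.
Second part: alternating steps +5, −4, +5, −4, …; 13, 18, 14, 19, 15, 20 → 16.
Putting it together: [1458 : 16].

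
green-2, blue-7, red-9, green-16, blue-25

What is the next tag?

For the colour, repeats green → blue → red: green, blue, red, green, blue → red.
Second component: each term is the sum of the two before it, so 2, 7, 9, 16, 25 → 41.
Combining the parts gives red-41.

red-41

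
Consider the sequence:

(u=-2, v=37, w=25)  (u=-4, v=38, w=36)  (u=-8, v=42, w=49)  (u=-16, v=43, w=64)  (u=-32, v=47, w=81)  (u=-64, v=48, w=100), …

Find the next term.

(u=-128, v=52, w=121)

U — ×2 each step: -2, -4, -8, -16, -32, -64 → -128.
For the v, alternating steps +1, +4, +1, +4, …: 37, 38, 42, 43, 47, 48 → 52.
W: 25, 36, 49, 64, 81, 100 → 121 (perfect squares: 5², 6², 7², …).
Combining the parts gives (u=-128, v=52, w=121).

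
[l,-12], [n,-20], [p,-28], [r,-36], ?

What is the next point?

[t,-44]

Letter — letters move forward 2 places in the alphabet: l, n, p, r → t.
For the second entry, −8 each step: -12, -20, -28, -36 → -44.
Putting it together: [t,-44].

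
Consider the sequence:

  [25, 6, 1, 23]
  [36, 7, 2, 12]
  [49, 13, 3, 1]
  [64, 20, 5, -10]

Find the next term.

[81, 33, 8, -21]

For the first part, perfect squares: 5², 6², 7², …: 25, 36, 49, 64 → 81.
Second part: each term is the sum of the two before it, so 6, 7, 13, 20 → 33.
Third part: each term is the sum of the two before it, so 1, 2, 3, 5 → 8.
Fourth part: −11 each step, so 23, 12, 1, -10 → -21.
Combining the parts gives [81, 33, 8, -21].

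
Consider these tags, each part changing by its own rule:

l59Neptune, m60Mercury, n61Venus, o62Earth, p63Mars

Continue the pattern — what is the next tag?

q64Jupiter

For the letter, letters move forward 1 place in the alphabet: l, m, n, o, p → q.
Second component: +1 each step; 59, 60, 61, 62, 63 → 64.
Planet: runs through the planets Mercury→Neptune; Neptune, Mercury, Venus, Earth, Mars → Jupiter.
Putting it together: q64Jupiter.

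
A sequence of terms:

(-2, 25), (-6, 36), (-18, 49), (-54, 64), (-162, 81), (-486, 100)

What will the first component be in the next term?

First component — ×3 each step: -2, -6, -18, -54, -162, -486 → -1458.

-1458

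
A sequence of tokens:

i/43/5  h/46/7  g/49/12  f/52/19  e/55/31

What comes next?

d/58/50

Letter: i, h, g, f, e → d (letters move back 1 place in the alphabet).
Second component: 43, 46, 49, 52, 55 → 58 (+3 each step).
Third component: each term is the sum of the two before it, so 5, 7, 12, 19, 31 → 50.
Putting it together: d/58/50.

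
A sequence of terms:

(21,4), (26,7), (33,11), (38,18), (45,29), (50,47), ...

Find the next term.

(57,76)

For the first entry, alternating steps +5, +7, +5, +7, …: 21, 26, 33, 38, 45, 50 → 57.
Second entry: 4, 7, 11, 18, 29, 47 → 76 (each term is the sum of the two before it).
Combining the parts gives (57,76).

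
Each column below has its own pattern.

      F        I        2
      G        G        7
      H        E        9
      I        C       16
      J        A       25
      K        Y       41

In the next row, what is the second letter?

W

First letter: letters move forward 1 place in the alphabet; F, G, H, I, J, K → L.
For the second letter, letters move back 2 places in the alphabet, wrapping A→Z: I, G, E, C, A, Y → W.
For the third component, each term is the sum of the two before it: 2, 7, 9, 16, 25, 41 → 66.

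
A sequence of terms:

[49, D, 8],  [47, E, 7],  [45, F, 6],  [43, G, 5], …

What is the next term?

First entry goes 49, 47, 45, 43 → 41 (−2 each step).
Letter: letters move forward 1 place in the alphabet; D, E, F, G → H.
Third entry: −1 each step, so 8, 7, 6, 5 → 4.
Putting it together: [41, H, 4].

[41, H, 4]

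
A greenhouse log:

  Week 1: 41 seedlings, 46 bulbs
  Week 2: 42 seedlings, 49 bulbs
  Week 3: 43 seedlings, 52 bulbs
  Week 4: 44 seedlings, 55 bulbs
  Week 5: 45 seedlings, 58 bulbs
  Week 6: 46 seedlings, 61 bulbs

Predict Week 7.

47 seedlings, 64 bulbs

Seedlings: +1 each step, so 41, 42, 43, 44, 45, 46 → 47.
Bulbs goes 46, 49, 52, 55, 58, 61 → 64 (+3 each step).
So the next row is 47 seedlings, 64 bulbs.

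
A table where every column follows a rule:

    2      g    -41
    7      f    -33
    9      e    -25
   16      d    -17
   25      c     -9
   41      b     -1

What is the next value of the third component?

7

Third component: +8 each step, so -41, -33, -25, -17, -9, -1 → 7.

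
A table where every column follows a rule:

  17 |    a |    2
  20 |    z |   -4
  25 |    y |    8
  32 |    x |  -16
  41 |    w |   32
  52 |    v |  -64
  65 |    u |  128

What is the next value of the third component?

For the first component, differences are 3, 5, 7, … (increasing by 2 each time): 17, 20, 25, 32, 41, 52, 65 → 80.
Letter: a, z, y, x, w, v, u → t (letters move back 1 place in the alphabet, wrapping A→Z).
Third component: ×(-2) each step, so 2, -4, 8, -16, 32, -64, 128 → -256.

-256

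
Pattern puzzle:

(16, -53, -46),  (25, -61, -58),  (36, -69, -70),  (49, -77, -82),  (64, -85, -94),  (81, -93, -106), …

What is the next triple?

(100, -101, -118)

First entry: 16, 25, 36, 49, 64, 81 → 100 (perfect squares: 4², 5², 6², …).
For the second entry, −8 each step: -53, -61, -69, -77, -85, -93 → -101.
Third entry: -46, -58, -70, -82, -94, -106 → -118 (−12 each step).
Putting it together: (100, -101, -118).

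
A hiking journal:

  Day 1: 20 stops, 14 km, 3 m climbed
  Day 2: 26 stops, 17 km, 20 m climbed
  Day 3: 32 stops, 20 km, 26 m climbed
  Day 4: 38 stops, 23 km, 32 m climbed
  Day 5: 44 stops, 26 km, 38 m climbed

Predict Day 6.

50 stops, 29 km, 44 m climbed

Stops: +6 each step; 20, 26, 32, 38, 44 → 50.
Km: +3 each step, so 14, 17, 20, 23, 26 → 29.
M climbed: always the previous value of the stops, so 3, 20, 26, 32, 38 → 44.
Putting it together: 50 stops, 29 km, 44 m climbed.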